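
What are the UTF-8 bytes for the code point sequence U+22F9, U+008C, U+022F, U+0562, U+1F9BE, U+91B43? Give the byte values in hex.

U+22F9: 3-byte form → E2 8B B9.
U+008C: 2-byte form → C2 8C.
U+022F: 2-byte form → C8 AF.
U+0562: 2-byte form → D5 A2.
U+1F9BE: 4-byte form → F0 9F A6 BE.
U+91B43: 4-byte form → F2 91 AD 83.
Concatenated (17 bytes): E2 8B B9 C2 8C C8 AF D5 A2 F0 9F A6 BE F2 91 AD 83.

E2 8B B9 C2 8C C8 AF D5 A2 F0 9F A6 BE F2 91 AD 83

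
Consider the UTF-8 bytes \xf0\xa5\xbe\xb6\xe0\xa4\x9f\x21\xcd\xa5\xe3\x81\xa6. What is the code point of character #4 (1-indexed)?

U+0365

Offset 0: leading byte 0xF0 = 11110000 → 4-byte char #1 = F0 A5 BE B6.
Offset 4: leading byte 0xE0 = 11100000 → 3-byte char #2 = E0 A4 9F.
Offset 7: leading byte 0x21 = 00100001 → 1-byte char #3 = 21.
Offset 8: leading byte 0xCD = 11001101 → 2-byte char #4 = CD A5.
Leading byte 0xCD = 11001101 matches 110xxxxx → 2-byte sequence.
Byte 1: 0xCD = 11001101, payload 01101 (5 bits).
Byte 2: 0xA5 = 10100101 (10xxxxxx ✓), payload 100101.
Concatenate: 01101100101 = 0x365 (11 bits → U+0365).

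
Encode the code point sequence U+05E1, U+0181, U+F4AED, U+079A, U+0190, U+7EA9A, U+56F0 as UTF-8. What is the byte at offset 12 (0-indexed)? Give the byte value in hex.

0xF1

U+05E1 → 2-byte form D7 A1 at offsets 0–1.
U+0181 → 2-byte form C6 81 at offsets 2–3.
U+F4AED → 4-byte form F3 B4 AB AD at offsets 4–7.
U+079A → 2-byte form DE 9A at offsets 8–9.
U+0190 → 2-byte form C6 90 at offsets 10–11.
U+7EA9A → 4-byte form F1 BE AA 9A at offsets 12–15.
Offset 12 falls in char 6's range; it's byte 1 of F1 BE AA 9A = 0xF1.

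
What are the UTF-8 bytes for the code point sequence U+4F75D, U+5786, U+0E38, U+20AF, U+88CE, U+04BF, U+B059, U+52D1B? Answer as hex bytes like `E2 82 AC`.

F1 8F 9D 9D E5 9E 86 E0 B8 B8 E2 82 AF E8 A3 8E D2 BF EB 81 99 F1 92 B4 9B

U+4F75D: 4-byte form → F1 8F 9D 9D.
U+5786: 3-byte form → E5 9E 86.
U+0E38: 3-byte form → E0 B8 B8.
U+20AF: 3-byte form → E2 82 AF.
U+88CE: 3-byte form → E8 A3 8E.
U+04BF: 2-byte form → D2 BF.
U+B059: 3-byte form → EB 81 99.
U+52D1B: 4-byte form → F1 92 B4 9B.
Concatenated (25 bytes): F1 8F 9D 9D E5 9E 86 E0 B8 B8 E2 82 AF E8 A3 8E D2 BF EB 81 99 F1 92 B4 9B.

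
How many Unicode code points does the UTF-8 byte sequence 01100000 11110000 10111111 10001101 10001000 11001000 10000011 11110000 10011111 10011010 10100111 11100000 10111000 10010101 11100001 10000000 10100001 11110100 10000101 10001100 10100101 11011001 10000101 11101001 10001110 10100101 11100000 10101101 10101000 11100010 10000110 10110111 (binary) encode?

Byte at offset 0: 0x60 = 01100000 → 1-byte char (#1). Advance 1.
Byte at offset 1: 0xF0 = 11110000 → 4-byte char (#2). Advance 4.
Byte at offset 5: 0xC8 = 11001000 → 2-byte char (#3). Advance 2.
Byte at offset 7: 0xF0 = 11110000 → 4-byte char (#4). Advance 4.
Byte at offset 11: 0xE0 = 11100000 → 3-byte char (#5). Advance 3.
Byte at offset 14: 0xE1 = 11100001 → 3-byte char (#6). Advance 3.
Byte at offset 17: 0xF4 = 11110100 → 4-byte char (#7). Advance 4.
Byte at offset 21: 0xD9 = 11011001 → 2-byte char (#8). Advance 2.
Byte at offset 23: 0xE9 = 11101001 → 3-byte char (#9). Advance 3.
Byte at offset 26: 0xE0 = 11100000 → 3-byte char (#10). Advance 3.
Byte at offset 29: 0xE2 = 11100010 → 3-byte char (#11). Advance 3.
Reached end at offset 32 after 11 code points.

11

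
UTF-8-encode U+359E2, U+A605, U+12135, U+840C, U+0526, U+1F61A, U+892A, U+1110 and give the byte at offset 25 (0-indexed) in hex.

0x90

U+359E2 → 4-byte form F0 B5 A7 A2 at offsets 0–3.
U+A605 → 3-byte form EA 98 85 at offsets 4–6.
U+12135 → 4-byte form F0 92 84 B5 at offsets 7–10.
U+840C → 3-byte form E8 90 8C at offsets 11–13.
U+0526 → 2-byte form D4 A6 at offsets 14–15.
U+1F61A → 4-byte form F0 9F 98 9A at offsets 16–19.
U+892A → 3-byte form E8 A4 AA at offsets 20–22.
U+1110 → 3-byte form E1 84 90 at offsets 23–25.
Offset 25 falls in char 8's range; it's byte 3 of E1 84 90 = 0x90.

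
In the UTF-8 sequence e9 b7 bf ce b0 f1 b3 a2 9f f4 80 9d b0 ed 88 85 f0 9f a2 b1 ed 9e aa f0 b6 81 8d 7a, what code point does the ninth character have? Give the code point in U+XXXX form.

U+007A

Offset 0: leading byte 0xE9 = 11101001 → 3-byte char #1 = E9 B7 BF.
Offset 3: leading byte 0xCE = 11001110 → 2-byte char #2 = CE B0.
Offset 5: leading byte 0xF1 = 11110001 → 4-byte char #3 = F1 B3 A2 9F.
Offset 9: leading byte 0xF4 = 11110100 → 4-byte char #4 = F4 80 9D B0.
Offset 13: leading byte 0xED = 11101101 → 3-byte char #5 = ED 88 85.
Offset 16: leading byte 0xF0 = 11110000 → 4-byte char #6 = F0 9F A2 B1.
Offset 20: leading byte 0xED = 11101101 → 3-byte char #7 = ED 9E AA.
Offset 23: leading byte 0xF0 = 11110000 → 4-byte char #8 = F0 B6 81 8D.
Offset 27: leading byte 0x7A = 01111010 → 1-byte char #9 = 7A.
Leading byte 0x7A = 01111010 matches 0xxxxxxx → 1-byte sequence.
Byte 1: 0x7A = 01111010, payload 1111010 (7 bits).
Concatenate: 1111010 = 0x7A (7 bits → U+007A).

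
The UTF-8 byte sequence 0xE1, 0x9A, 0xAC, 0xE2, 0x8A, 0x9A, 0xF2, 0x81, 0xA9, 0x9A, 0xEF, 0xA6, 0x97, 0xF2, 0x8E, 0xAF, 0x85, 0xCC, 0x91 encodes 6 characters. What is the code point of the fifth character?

Offset 0: leading byte 0xE1 = 11100001 → 3-byte char #1 = E1 9A AC.
Offset 3: leading byte 0xE2 = 11100010 → 3-byte char #2 = E2 8A 9A.
Offset 6: leading byte 0xF2 = 11110010 → 4-byte char #3 = F2 81 A9 9A.
Offset 10: leading byte 0xEF = 11101111 → 3-byte char #4 = EF A6 97.
Offset 13: leading byte 0xF2 = 11110010 → 4-byte char #5 = F2 8E AF 85.
Leading byte 0xF2 = 11110010 matches 11110xxx → 4-byte sequence.
Byte 1: 0xF2 = 11110010, payload 010 (3 bits).
Byte 2: 0x8E = 10001110 (10xxxxxx ✓), payload 001110.
Byte 3: 0xAF = 10101111 (10xxxxxx ✓), payload 101111.
Byte 4: 0x85 = 10000101 (10xxxxxx ✓), payload 000101.
Concatenate: 010001110101111000101 = 0x8EBC5 (21 bits → U+8EBC5).

U+8EBC5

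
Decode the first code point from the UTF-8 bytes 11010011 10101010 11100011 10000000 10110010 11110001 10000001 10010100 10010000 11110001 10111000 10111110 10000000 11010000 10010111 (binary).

Offset 0: leading byte 0xD3 = 11010011 → 2-byte char #1 = D3 AA.
Leading byte 0xD3 = 11010011 matches 110xxxxx → 2-byte sequence.
Byte 1: 0xD3 = 11010011, payload 10011 (5 bits).
Byte 2: 0xAA = 10101010 (10xxxxxx ✓), payload 101010.
Concatenate: 10011101010 = 0x4EA (11 bits → U+04EA).

U+04EA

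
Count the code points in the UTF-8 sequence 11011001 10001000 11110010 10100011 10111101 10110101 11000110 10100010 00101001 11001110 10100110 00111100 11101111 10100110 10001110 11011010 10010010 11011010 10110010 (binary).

9

Byte at offset 0: 0xD9 = 11011001 → 2-byte char (#1). Advance 2.
Byte at offset 2: 0xF2 = 11110010 → 4-byte char (#2). Advance 4.
Byte at offset 6: 0xC6 = 11000110 → 2-byte char (#3). Advance 2.
Byte at offset 8: 0x29 = 00101001 → 1-byte char (#4). Advance 1.
Byte at offset 9: 0xCE = 11001110 → 2-byte char (#5). Advance 2.
Byte at offset 11: 0x3C = 00111100 → 1-byte char (#6). Advance 1.
Byte at offset 12: 0xEF = 11101111 → 3-byte char (#7). Advance 3.
Byte at offset 15: 0xDA = 11011010 → 2-byte char (#8). Advance 2.
Byte at offset 17: 0xDA = 11011010 → 2-byte char (#9). Advance 2.
Reached end at offset 19 after 9 code points.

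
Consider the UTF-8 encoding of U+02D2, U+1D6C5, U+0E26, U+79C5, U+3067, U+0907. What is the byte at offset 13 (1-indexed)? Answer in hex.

0xE3

1-indexed offset 13 is 0-indexed offset 12.
U+02D2 → 2-byte form CB 92 at offsets 0–1.
U+1D6C5 → 4-byte form F0 9D 9B 85 at offsets 2–5.
U+0E26 → 3-byte form E0 B8 A6 at offsets 6–8.
U+79C5 → 3-byte form E7 A7 85 at offsets 9–11.
U+3067 → 3-byte form E3 81 A7 at offsets 12–14.
Offset 12 falls in char 5's range; it's byte 1 of E3 81 A7 = 0xE3.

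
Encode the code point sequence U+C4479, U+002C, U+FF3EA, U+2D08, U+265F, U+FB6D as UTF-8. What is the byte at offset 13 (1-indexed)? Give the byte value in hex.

1-indexed offset 13 is 0-indexed offset 12.
U+C4479 → 4-byte form F3 84 91 B9 at offsets 0–3.
U+002C → 1-byte form 2C at offsets 4–4.
U+FF3EA → 4-byte form F3 BF 8F AA at offsets 5–8.
U+2D08 → 3-byte form E2 B4 88 at offsets 9–11.
U+265F → 3-byte form E2 99 9F at offsets 12–14.
Offset 12 falls in char 5's range; it's byte 1 of E2 99 9F = 0xE2.

0xE2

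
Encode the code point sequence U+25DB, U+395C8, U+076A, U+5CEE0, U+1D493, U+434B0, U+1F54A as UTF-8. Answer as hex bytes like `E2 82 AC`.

U+25DB: 3-byte form → E2 97 9B.
U+395C8: 4-byte form → F0 B9 97 88.
U+076A: 2-byte form → DD AA.
U+5CEE0: 4-byte form → F1 9C BB A0.
U+1D493: 4-byte form → F0 9D 92 93.
U+434B0: 4-byte form → F1 83 92 B0.
U+1F54A: 4-byte form → F0 9F 95 8A.
Concatenated (25 bytes): E2 97 9B F0 B9 97 88 DD AA F1 9C BB A0 F0 9D 92 93 F1 83 92 B0 F0 9F 95 8A.

E2 97 9B F0 B9 97 88 DD AA F1 9C BB A0 F0 9D 92 93 F1 83 92 B0 F0 9F 95 8A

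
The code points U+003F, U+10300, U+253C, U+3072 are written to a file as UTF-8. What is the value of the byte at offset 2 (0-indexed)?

U+003F → 1-byte form 3F at offsets 0–0.
U+10300 → 4-byte form F0 90 8C 80 at offsets 1–4.
Offset 2 falls in char 2's range; it's byte 2 of F0 90 8C 80 = 0x90.

0x90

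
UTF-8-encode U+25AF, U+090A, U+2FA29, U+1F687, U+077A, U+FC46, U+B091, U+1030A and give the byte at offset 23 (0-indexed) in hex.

0x90

U+25AF → 3-byte form E2 96 AF at offsets 0–2.
U+090A → 3-byte form E0 A4 8A at offsets 3–5.
U+2FA29 → 4-byte form F0 AF A8 A9 at offsets 6–9.
U+1F687 → 4-byte form F0 9F 9A 87 at offsets 10–13.
U+077A → 2-byte form DD BA at offsets 14–15.
U+FC46 → 3-byte form EF B1 86 at offsets 16–18.
U+B091 → 3-byte form EB 82 91 at offsets 19–21.
U+1030A → 4-byte form F0 90 8C 8A at offsets 22–25.
Offset 23 falls in char 8's range; it's byte 2 of F0 90 8C 8A = 0x90.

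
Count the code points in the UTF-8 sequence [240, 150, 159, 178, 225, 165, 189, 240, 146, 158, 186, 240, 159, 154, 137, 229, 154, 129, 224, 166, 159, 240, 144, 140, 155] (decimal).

7

Byte at offset 0: 0xF0 = 11110000 → 4-byte char (#1). Advance 4.
Byte at offset 4: 0xE1 = 11100001 → 3-byte char (#2). Advance 3.
Byte at offset 7: 0xF0 = 11110000 → 4-byte char (#3). Advance 4.
Byte at offset 11: 0xF0 = 11110000 → 4-byte char (#4). Advance 4.
Byte at offset 15: 0xE5 = 11100101 → 3-byte char (#5). Advance 3.
Byte at offset 18: 0xE0 = 11100000 → 3-byte char (#6). Advance 3.
Byte at offset 21: 0xF0 = 11110000 → 4-byte char (#7). Advance 4.
Reached end at offset 25 after 7 code points.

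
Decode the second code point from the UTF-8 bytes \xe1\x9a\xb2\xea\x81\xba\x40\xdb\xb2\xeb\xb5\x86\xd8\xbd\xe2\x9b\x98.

Offset 0: leading byte 0xE1 = 11100001 → 3-byte char #1 = E1 9A B2.
Offset 3: leading byte 0xEA = 11101010 → 3-byte char #2 = EA 81 BA.
Leading byte 0xEA = 11101010 matches 1110xxxx → 3-byte sequence.
Byte 1: 0xEA = 11101010, payload 1010 (4 bits).
Byte 2: 0x81 = 10000001 (10xxxxxx ✓), payload 000001.
Byte 3: 0xBA = 10111010 (10xxxxxx ✓), payload 111010.
Concatenate: 1010000001111010 = 0xA07A (16 bits → U+A07A).

U+A07A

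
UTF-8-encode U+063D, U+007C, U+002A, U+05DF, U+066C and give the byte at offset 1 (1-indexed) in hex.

0xD8

1-indexed offset 1 is 0-indexed offset 0.
U+063D → 2-byte form D8 BD at offsets 0–1.
Offset 0 falls in char 1's range; it's byte 1 of D8 BD = 0xD8.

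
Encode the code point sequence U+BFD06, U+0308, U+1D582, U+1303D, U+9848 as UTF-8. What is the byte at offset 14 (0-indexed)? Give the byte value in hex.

0xE9

U+BFD06 → 4-byte form F2 BF B4 86 at offsets 0–3.
U+0308 → 2-byte form CC 88 at offsets 4–5.
U+1D582 → 4-byte form F0 9D 96 82 at offsets 6–9.
U+1303D → 4-byte form F0 93 80 BD at offsets 10–13.
U+9848 → 3-byte form E9 A1 88 at offsets 14–16.
Offset 14 falls in char 5's range; it's byte 1 of E9 A1 88 = 0xE9.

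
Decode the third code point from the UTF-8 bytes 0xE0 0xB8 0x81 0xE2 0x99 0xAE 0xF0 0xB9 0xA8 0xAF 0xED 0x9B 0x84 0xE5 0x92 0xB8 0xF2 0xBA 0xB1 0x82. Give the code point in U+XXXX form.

Offset 0: leading byte 0xE0 = 11100000 → 3-byte char #1 = E0 B8 81.
Offset 3: leading byte 0xE2 = 11100010 → 3-byte char #2 = E2 99 AE.
Offset 6: leading byte 0xF0 = 11110000 → 4-byte char #3 = F0 B9 A8 AF.
Leading byte 0xF0 = 11110000 matches 11110xxx → 4-byte sequence.
Byte 1: 0xF0 = 11110000, payload 000 (3 bits).
Byte 2: 0xB9 = 10111001 (10xxxxxx ✓), payload 111001.
Byte 3: 0xA8 = 10101000 (10xxxxxx ✓), payload 101000.
Byte 4: 0xAF = 10101111 (10xxxxxx ✓), payload 101111.
Concatenate: 000111001101000101111 = 0x39A2F (21 bits → U+39A2F).

U+39A2F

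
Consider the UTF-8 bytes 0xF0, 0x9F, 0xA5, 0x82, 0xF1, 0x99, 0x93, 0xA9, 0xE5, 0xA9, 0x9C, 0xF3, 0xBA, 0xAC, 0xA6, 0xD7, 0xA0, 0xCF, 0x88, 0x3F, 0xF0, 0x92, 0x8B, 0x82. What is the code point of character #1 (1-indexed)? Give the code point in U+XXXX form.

U+1F942

Offset 0: leading byte 0xF0 = 11110000 → 4-byte char #1 = F0 9F A5 82.
Leading byte 0xF0 = 11110000 matches 11110xxx → 4-byte sequence.
Byte 1: 0xF0 = 11110000, payload 000 (3 bits).
Byte 2: 0x9F = 10011111 (10xxxxxx ✓), payload 011111.
Byte 3: 0xA5 = 10100101 (10xxxxxx ✓), payload 100101.
Byte 4: 0x82 = 10000010 (10xxxxxx ✓), payload 000010.
Concatenate: 000011111100101000010 = 0x1F942 (21 bits → U+1F942).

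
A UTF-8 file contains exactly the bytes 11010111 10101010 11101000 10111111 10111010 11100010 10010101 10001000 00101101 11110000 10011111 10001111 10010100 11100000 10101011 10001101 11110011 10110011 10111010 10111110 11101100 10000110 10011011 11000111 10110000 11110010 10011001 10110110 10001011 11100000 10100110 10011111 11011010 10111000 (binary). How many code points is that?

Byte at offset 0: 0xD7 = 11010111 → 2-byte char (#1). Advance 2.
Byte at offset 2: 0xE8 = 11101000 → 3-byte char (#2). Advance 3.
Byte at offset 5: 0xE2 = 11100010 → 3-byte char (#3). Advance 3.
Byte at offset 8: 0x2D = 00101101 → 1-byte char (#4). Advance 1.
Byte at offset 9: 0xF0 = 11110000 → 4-byte char (#5). Advance 4.
Byte at offset 13: 0xE0 = 11100000 → 3-byte char (#6). Advance 3.
Byte at offset 16: 0xF3 = 11110011 → 4-byte char (#7). Advance 4.
Byte at offset 20: 0xEC = 11101100 → 3-byte char (#8). Advance 3.
Byte at offset 23: 0xC7 = 11000111 → 2-byte char (#9). Advance 2.
Byte at offset 25: 0xF2 = 11110010 → 4-byte char (#10). Advance 4.
Byte at offset 29: 0xE0 = 11100000 → 3-byte char (#11). Advance 3.
Byte at offset 32: 0xDA = 11011010 → 2-byte char (#12). Advance 2.
Reached end at offset 34 after 12 code points.

12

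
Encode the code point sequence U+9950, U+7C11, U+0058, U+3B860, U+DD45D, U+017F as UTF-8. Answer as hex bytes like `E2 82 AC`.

U+9950: 3-byte form → E9 A5 90.
U+7C11: 3-byte form → E7 B0 91.
U+0058: 1-byte form → 58.
U+3B860: 4-byte form → F0 BB A1 A0.
U+DD45D: 4-byte form → F3 9D 91 9D.
U+017F: 2-byte form → C5 BF.
Concatenated (17 bytes): E9 A5 90 E7 B0 91 58 F0 BB A1 A0 F3 9D 91 9D C5 BF.

E9 A5 90 E7 B0 91 58 F0 BB A1 A0 F3 9D 91 9D C5 BF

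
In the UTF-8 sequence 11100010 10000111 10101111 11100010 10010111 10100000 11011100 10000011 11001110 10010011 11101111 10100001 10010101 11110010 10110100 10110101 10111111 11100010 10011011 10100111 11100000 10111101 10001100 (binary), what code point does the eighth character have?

U+0F4C

Offset 0: leading byte 0xE2 = 11100010 → 3-byte char #1 = E2 87 AF.
Offset 3: leading byte 0xE2 = 11100010 → 3-byte char #2 = E2 97 A0.
Offset 6: leading byte 0xDC = 11011100 → 2-byte char #3 = DC 83.
Offset 8: leading byte 0xCE = 11001110 → 2-byte char #4 = CE 93.
Offset 10: leading byte 0xEF = 11101111 → 3-byte char #5 = EF A1 95.
Offset 13: leading byte 0xF2 = 11110010 → 4-byte char #6 = F2 B4 B5 BF.
Offset 17: leading byte 0xE2 = 11100010 → 3-byte char #7 = E2 9B A7.
Offset 20: leading byte 0xE0 = 11100000 → 3-byte char #8 = E0 BD 8C.
Leading byte 0xE0 = 11100000 matches 1110xxxx → 3-byte sequence.
Byte 1: 0xE0 = 11100000, payload 0000 (4 bits).
Byte 2: 0xBD = 10111101 (10xxxxxx ✓), payload 111101.
Byte 3: 0x8C = 10001100 (10xxxxxx ✓), payload 001100.
Concatenate: 0000111101001100 = 0xF4C (16 bits → U+0F4C).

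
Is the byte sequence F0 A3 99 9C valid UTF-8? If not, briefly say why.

Leading byte 0xF0 = 11110000 → 4-byte form.
Continuation bytes 0xA3=10100011, 0x99=10011001, 0x9C=10011100 all match 10xxxxxx.
Decoded value 0x2365C is ≥ 0x10000 (shortest form) and not a surrogate.

valid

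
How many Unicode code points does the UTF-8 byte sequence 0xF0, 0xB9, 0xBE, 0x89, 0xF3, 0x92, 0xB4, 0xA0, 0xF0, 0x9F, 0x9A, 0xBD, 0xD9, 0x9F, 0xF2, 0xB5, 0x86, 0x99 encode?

Byte at offset 0: 0xF0 = 11110000 → 4-byte char (#1). Advance 4.
Byte at offset 4: 0xF3 = 11110011 → 4-byte char (#2). Advance 4.
Byte at offset 8: 0xF0 = 11110000 → 4-byte char (#3). Advance 4.
Byte at offset 12: 0xD9 = 11011001 → 2-byte char (#4). Advance 2.
Byte at offset 14: 0xF2 = 11110010 → 4-byte char (#5). Advance 4.
Reached end at offset 18 after 5 code points.

5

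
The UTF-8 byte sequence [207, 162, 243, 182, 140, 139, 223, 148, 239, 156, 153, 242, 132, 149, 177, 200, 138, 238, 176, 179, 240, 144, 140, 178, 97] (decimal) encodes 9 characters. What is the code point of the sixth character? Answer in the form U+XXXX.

Offset 0: leading byte 0xCF = 11001111 → 2-byte char #1 = CF A2.
Offset 2: leading byte 0xF3 = 11110011 → 4-byte char #2 = F3 B6 8C 8B.
Offset 6: leading byte 0xDF = 11011111 → 2-byte char #3 = DF 94.
Offset 8: leading byte 0xEF = 11101111 → 3-byte char #4 = EF 9C 99.
Offset 11: leading byte 0xF2 = 11110010 → 4-byte char #5 = F2 84 95 B1.
Offset 15: leading byte 0xC8 = 11001000 → 2-byte char #6 = C8 8A.
Leading byte 0xC8 = 11001000 matches 110xxxxx → 2-byte sequence.
Byte 1: 0xC8 = 11001000, payload 01000 (5 bits).
Byte 2: 0x8A = 10001010 (10xxxxxx ✓), payload 001010.
Concatenate: 01000001010 = 0x20A (11 bits → U+020A).

U+020A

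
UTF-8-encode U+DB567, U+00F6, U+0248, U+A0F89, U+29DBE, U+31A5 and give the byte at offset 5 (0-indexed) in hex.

U+DB567 → 4-byte form F3 9B 95 A7 at offsets 0–3.
U+00F6 → 2-byte form C3 B6 at offsets 4–5.
Offset 5 falls in char 2's range; it's byte 2 of C3 B6 = 0xB6.

0xB6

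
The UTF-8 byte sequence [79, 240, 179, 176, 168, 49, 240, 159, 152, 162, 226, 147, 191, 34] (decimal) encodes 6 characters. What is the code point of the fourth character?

Offset 0: leading byte 0x4F = 01001111 → 1-byte char #1 = 4F.
Offset 1: leading byte 0xF0 = 11110000 → 4-byte char #2 = F0 B3 B0 A8.
Offset 5: leading byte 0x31 = 00110001 → 1-byte char #3 = 31.
Offset 6: leading byte 0xF0 = 11110000 → 4-byte char #4 = F0 9F 98 A2.
Leading byte 0xF0 = 11110000 matches 11110xxx → 4-byte sequence.
Byte 1: 0xF0 = 11110000, payload 000 (3 bits).
Byte 2: 0x9F = 10011111 (10xxxxxx ✓), payload 011111.
Byte 3: 0x98 = 10011000 (10xxxxxx ✓), payload 011000.
Byte 4: 0xA2 = 10100010 (10xxxxxx ✓), payload 100010.
Concatenate: 000011111011000100010 = 0x1F622 (21 bits → U+1F622).

U+1F622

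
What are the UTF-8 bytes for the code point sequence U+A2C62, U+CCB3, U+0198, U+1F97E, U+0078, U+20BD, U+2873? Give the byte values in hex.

F2 A2 B1 A2 EC B2 B3 C6 98 F0 9F A5 BE 78 E2 82 BD E2 A1 B3

U+A2C62: 4-byte form → F2 A2 B1 A2.
U+CCB3: 3-byte form → EC B2 B3.
U+0198: 2-byte form → C6 98.
U+1F97E: 4-byte form → F0 9F A5 BE.
U+0078: 1-byte form → 78.
U+20BD: 3-byte form → E2 82 BD.
U+2873: 3-byte form → E2 A1 B3.
Concatenated (20 bytes): F2 A2 B1 A2 EC B2 B3 C6 98 F0 9F A5 BE 78 E2 82 BD E2 A1 B3.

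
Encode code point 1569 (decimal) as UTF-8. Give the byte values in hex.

D8 A1

U+0621 = 0x621 = 1569 decimal. In range U+0080–U+07FF → 2-byte form: 110xxxxx 10xxxxxx.
Binary (11 bits): 11000100001.
Split 5+6: 11000 | 100001.
Byte 1: 11011000 = 0xD8.
Byte 2: 10100001 = 0xA1.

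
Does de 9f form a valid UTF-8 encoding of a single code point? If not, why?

Leading byte 0xDE = 11011110 → 2-byte form.
Continuation bytes 0x9F=10011111 all match 10xxxxxx.
Decoded value 0x79F is ≥ 0x80 (shortest form) and not a surrogate.

valid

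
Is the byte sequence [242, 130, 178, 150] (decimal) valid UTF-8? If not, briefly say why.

Leading byte 0xF2 = 11110010 → 4-byte form.
Continuation bytes 0x82=10000010, 0xB2=10110010, 0x96=10010110 all match 10xxxxxx.
Decoded value 0x82C96 is ≥ 0x10000 (shortest form) and not a surrogate.

valid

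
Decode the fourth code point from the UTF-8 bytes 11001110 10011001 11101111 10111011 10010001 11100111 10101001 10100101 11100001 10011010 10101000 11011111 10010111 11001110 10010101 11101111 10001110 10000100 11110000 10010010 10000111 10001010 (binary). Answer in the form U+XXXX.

U+16A8

Offset 0: leading byte 0xCE = 11001110 → 2-byte char #1 = CE 99.
Offset 2: leading byte 0xEF = 11101111 → 3-byte char #2 = EF BB 91.
Offset 5: leading byte 0xE7 = 11100111 → 3-byte char #3 = E7 A9 A5.
Offset 8: leading byte 0xE1 = 11100001 → 3-byte char #4 = E1 9A A8.
Leading byte 0xE1 = 11100001 matches 1110xxxx → 3-byte sequence.
Byte 1: 0xE1 = 11100001, payload 0001 (4 bits).
Byte 2: 0x9A = 10011010 (10xxxxxx ✓), payload 011010.
Byte 3: 0xA8 = 10101000 (10xxxxxx ✓), payload 101000.
Concatenate: 0001011010101000 = 0x16A8 (16 bits → U+16A8).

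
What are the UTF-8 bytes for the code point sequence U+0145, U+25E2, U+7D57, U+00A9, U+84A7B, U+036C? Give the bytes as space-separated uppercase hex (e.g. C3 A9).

C5 85 E2 97 A2 E7 B5 97 C2 A9 F2 84 A9 BB CD AC

U+0145: 2-byte form → C5 85.
U+25E2: 3-byte form → E2 97 A2.
U+7D57: 3-byte form → E7 B5 97.
U+00A9: 2-byte form → C2 A9.
U+84A7B: 4-byte form → F2 84 A9 BB.
U+036C: 2-byte form → CD AC.
Concatenated (16 bytes): C5 85 E2 97 A2 E7 B5 97 C2 A9 F2 84 A9 BB CD AC.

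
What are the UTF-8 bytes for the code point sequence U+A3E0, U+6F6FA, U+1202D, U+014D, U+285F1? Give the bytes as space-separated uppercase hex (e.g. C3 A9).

U+A3E0: 3-byte form → EA 8F A0.
U+6F6FA: 4-byte form → F1 AF 9B BA.
U+1202D: 4-byte form → F0 92 80 AD.
U+014D: 2-byte form → C5 8D.
U+285F1: 4-byte form → F0 A8 97 B1.
Concatenated (17 bytes): EA 8F A0 F1 AF 9B BA F0 92 80 AD C5 8D F0 A8 97 B1.

EA 8F A0 F1 AF 9B BA F0 92 80 AD C5 8D F0 A8 97 B1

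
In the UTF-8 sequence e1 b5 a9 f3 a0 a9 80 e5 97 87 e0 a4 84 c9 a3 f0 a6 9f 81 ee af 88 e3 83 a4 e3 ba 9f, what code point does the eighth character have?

U+30E4

Offset 0: leading byte 0xE1 = 11100001 → 3-byte char #1 = E1 B5 A9.
Offset 3: leading byte 0xF3 = 11110011 → 4-byte char #2 = F3 A0 A9 80.
Offset 7: leading byte 0xE5 = 11100101 → 3-byte char #3 = E5 97 87.
Offset 10: leading byte 0xE0 = 11100000 → 3-byte char #4 = E0 A4 84.
Offset 13: leading byte 0xC9 = 11001001 → 2-byte char #5 = C9 A3.
Offset 15: leading byte 0xF0 = 11110000 → 4-byte char #6 = F0 A6 9F 81.
Offset 19: leading byte 0xEE = 11101110 → 3-byte char #7 = EE AF 88.
Offset 22: leading byte 0xE3 = 11100011 → 3-byte char #8 = E3 83 A4.
Leading byte 0xE3 = 11100011 matches 1110xxxx → 3-byte sequence.
Byte 1: 0xE3 = 11100011, payload 0011 (4 bits).
Byte 2: 0x83 = 10000011 (10xxxxxx ✓), payload 000011.
Byte 3: 0xA4 = 10100100 (10xxxxxx ✓), payload 100100.
Concatenate: 0011000011100100 = 0x30E4 (16 bits → U+30E4).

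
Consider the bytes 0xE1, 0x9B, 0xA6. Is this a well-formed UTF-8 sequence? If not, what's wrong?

Leading byte 0xE1 = 11100001 → 3-byte form.
Continuation bytes 0x9B=10011011, 0xA6=10100110 all match 10xxxxxx.
Decoded value 0x16E6 is ≥ 0x800 (shortest form) and not a surrogate.

valid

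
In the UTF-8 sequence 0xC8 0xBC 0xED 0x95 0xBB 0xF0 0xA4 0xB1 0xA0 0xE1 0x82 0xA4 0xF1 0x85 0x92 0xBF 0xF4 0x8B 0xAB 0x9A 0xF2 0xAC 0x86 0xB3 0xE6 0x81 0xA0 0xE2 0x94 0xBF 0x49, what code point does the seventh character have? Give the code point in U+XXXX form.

Offset 0: leading byte 0xC8 = 11001000 → 2-byte char #1 = C8 BC.
Offset 2: leading byte 0xED = 11101101 → 3-byte char #2 = ED 95 BB.
Offset 5: leading byte 0xF0 = 11110000 → 4-byte char #3 = F0 A4 B1 A0.
Offset 9: leading byte 0xE1 = 11100001 → 3-byte char #4 = E1 82 A4.
Offset 12: leading byte 0xF1 = 11110001 → 4-byte char #5 = F1 85 92 BF.
Offset 16: leading byte 0xF4 = 11110100 → 4-byte char #6 = F4 8B AB 9A.
Offset 20: leading byte 0xF2 = 11110010 → 4-byte char #7 = F2 AC 86 B3.
Leading byte 0xF2 = 11110010 matches 11110xxx → 4-byte sequence.
Byte 1: 0xF2 = 11110010, payload 010 (3 bits).
Byte 2: 0xAC = 10101100 (10xxxxxx ✓), payload 101100.
Byte 3: 0x86 = 10000110 (10xxxxxx ✓), payload 000110.
Byte 4: 0xB3 = 10110011 (10xxxxxx ✓), payload 110011.
Concatenate: 010101100000110110011 = 0xAC1B3 (21 bits → U+AC1B3).

U+AC1B3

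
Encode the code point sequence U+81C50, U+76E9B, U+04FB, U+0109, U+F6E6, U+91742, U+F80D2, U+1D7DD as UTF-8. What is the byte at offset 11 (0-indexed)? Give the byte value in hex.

0x89

U+81C50 → 4-byte form F2 81 B1 90 at offsets 0–3.
U+76E9B → 4-byte form F1 B6 BA 9B at offsets 4–7.
U+04FB → 2-byte form D3 BB at offsets 8–9.
U+0109 → 2-byte form C4 89 at offsets 10–11.
Offset 11 falls in char 4's range; it's byte 2 of C4 89 = 0x89.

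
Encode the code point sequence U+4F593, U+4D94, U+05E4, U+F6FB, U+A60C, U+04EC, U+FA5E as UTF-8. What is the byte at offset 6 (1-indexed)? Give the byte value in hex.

0xB6

1-indexed offset 6 is 0-indexed offset 5.
U+4F593 → 4-byte form F1 8F 96 93 at offsets 0–3.
U+4D94 → 3-byte form E4 B6 94 at offsets 4–6.
Offset 5 falls in char 2's range; it's byte 2 of E4 B6 94 = 0xB6.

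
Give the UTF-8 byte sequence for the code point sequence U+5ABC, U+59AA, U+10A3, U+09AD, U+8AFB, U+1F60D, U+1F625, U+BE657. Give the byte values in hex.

E5 AA BC E5 A6 AA E1 82 A3 E0 A6 AD E8 AB BB F0 9F 98 8D F0 9F 98 A5 F2 BE 99 97

U+5ABC: 3-byte form → E5 AA BC.
U+59AA: 3-byte form → E5 A6 AA.
U+10A3: 3-byte form → E1 82 A3.
U+09AD: 3-byte form → E0 A6 AD.
U+8AFB: 3-byte form → E8 AB BB.
U+1F60D: 4-byte form → F0 9F 98 8D.
U+1F625: 4-byte form → F0 9F 98 A5.
U+BE657: 4-byte form → F2 BE 99 97.
Concatenated (27 bytes): E5 AA BC E5 A6 AA E1 82 A3 E0 A6 AD E8 AB BB F0 9F 98 8D F0 9F 98 A5 F2 BE 99 97.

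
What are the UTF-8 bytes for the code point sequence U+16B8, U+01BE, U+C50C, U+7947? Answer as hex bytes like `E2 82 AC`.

U+16B8: 3-byte form → E1 9A B8.
U+01BE: 2-byte form → C6 BE.
U+C50C: 3-byte form → EC 94 8C.
U+7947: 3-byte form → E7 A5 87.
Concatenated (11 bytes): E1 9A B8 C6 BE EC 94 8C E7 A5 87.

E1 9A B8 C6 BE EC 94 8C E7 A5 87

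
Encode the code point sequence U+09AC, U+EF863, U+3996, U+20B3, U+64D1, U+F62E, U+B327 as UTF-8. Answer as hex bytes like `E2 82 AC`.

U+09AC: 3-byte form → E0 A6 AC.
U+EF863: 4-byte form → F3 AF A1 A3.
U+3996: 3-byte form → E3 A6 96.
U+20B3: 3-byte form → E2 82 B3.
U+64D1: 3-byte form → E6 93 91.
U+F62E: 3-byte form → EF 98 AE.
U+B327: 3-byte form → EB 8C A7.
Concatenated (22 bytes): E0 A6 AC F3 AF A1 A3 E3 A6 96 E2 82 B3 E6 93 91 EF 98 AE EB 8C A7.

E0 A6 AC F3 AF A1 A3 E3 A6 96 E2 82 B3 E6 93 91 EF 98 AE EB 8C A7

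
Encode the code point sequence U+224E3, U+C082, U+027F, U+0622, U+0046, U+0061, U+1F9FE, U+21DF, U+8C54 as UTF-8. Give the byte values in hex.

F0 A2 93 A3 EC 82 82 C9 BF D8 A2 46 61 F0 9F A7 BE E2 87 9F E8 B1 94

U+224E3: 4-byte form → F0 A2 93 A3.
U+C082: 3-byte form → EC 82 82.
U+027F: 2-byte form → C9 BF.
U+0622: 2-byte form → D8 A2.
U+0046: 1-byte form → 46.
U+0061: 1-byte form → 61.
U+1F9FE: 4-byte form → F0 9F A7 BE.
U+21DF: 3-byte form → E2 87 9F.
U+8C54: 3-byte form → E8 B1 94.
Concatenated (23 bytes): F0 A2 93 A3 EC 82 82 C9 BF D8 A2 46 61 F0 9F A7 BE E2 87 9F E8 B1 94.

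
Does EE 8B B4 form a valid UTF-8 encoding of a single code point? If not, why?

Leading byte 0xEE = 11101110 → 3-byte form.
Continuation bytes 0x8B=10001011, 0xB4=10110100 all match 10xxxxxx.
Decoded value 0xE2F4 is ≥ 0x800 (shortest form) and not a surrogate.

valid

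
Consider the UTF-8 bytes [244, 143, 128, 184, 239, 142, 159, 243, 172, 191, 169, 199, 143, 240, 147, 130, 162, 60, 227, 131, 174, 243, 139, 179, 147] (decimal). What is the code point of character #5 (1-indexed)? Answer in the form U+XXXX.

U+130A2

Offset 0: leading byte 0xF4 = 11110100 → 4-byte char #1 = F4 8F 80 B8.
Offset 4: leading byte 0xEF = 11101111 → 3-byte char #2 = EF 8E 9F.
Offset 7: leading byte 0xF3 = 11110011 → 4-byte char #3 = F3 AC BF A9.
Offset 11: leading byte 0xC7 = 11000111 → 2-byte char #4 = C7 8F.
Offset 13: leading byte 0xF0 = 11110000 → 4-byte char #5 = F0 93 82 A2.
Leading byte 0xF0 = 11110000 matches 11110xxx → 4-byte sequence.
Byte 1: 0xF0 = 11110000, payload 000 (3 bits).
Byte 2: 0x93 = 10010011 (10xxxxxx ✓), payload 010011.
Byte 3: 0x82 = 10000010 (10xxxxxx ✓), payload 000010.
Byte 4: 0xA2 = 10100010 (10xxxxxx ✓), payload 100010.
Concatenate: 000010011000010100010 = 0x130A2 (21 bits → U+130A2).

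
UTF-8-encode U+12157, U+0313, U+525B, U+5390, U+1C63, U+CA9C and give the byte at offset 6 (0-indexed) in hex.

0xE5

U+12157 → 4-byte form F0 92 85 97 at offsets 0–3.
U+0313 → 2-byte form CC 93 at offsets 4–5.
U+525B → 3-byte form E5 89 9B at offsets 6–8.
Offset 6 falls in char 3's range; it's byte 1 of E5 89 9B = 0xE5.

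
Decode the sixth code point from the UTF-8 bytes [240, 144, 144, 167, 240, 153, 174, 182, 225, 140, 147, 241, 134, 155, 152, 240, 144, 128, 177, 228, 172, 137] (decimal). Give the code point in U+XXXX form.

U+4B09

Offset 0: leading byte 0xF0 = 11110000 → 4-byte char #1 = F0 90 90 A7.
Offset 4: leading byte 0xF0 = 11110000 → 4-byte char #2 = F0 99 AE B6.
Offset 8: leading byte 0xE1 = 11100001 → 3-byte char #3 = E1 8C 93.
Offset 11: leading byte 0xF1 = 11110001 → 4-byte char #4 = F1 86 9B 98.
Offset 15: leading byte 0xF0 = 11110000 → 4-byte char #5 = F0 90 80 B1.
Offset 19: leading byte 0xE4 = 11100100 → 3-byte char #6 = E4 AC 89.
Leading byte 0xE4 = 11100100 matches 1110xxxx → 3-byte sequence.
Byte 1: 0xE4 = 11100100, payload 0100 (4 bits).
Byte 2: 0xAC = 10101100 (10xxxxxx ✓), payload 101100.
Byte 3: 0x89 = 10001001 (10xxxxxx ✓), payload 001001.
Concatenate: 0100101100001001 = 0x4B09 (16 bits → U+4B09).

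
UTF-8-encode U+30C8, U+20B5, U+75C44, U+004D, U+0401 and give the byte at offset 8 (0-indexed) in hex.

U+30C8 → 3-byte form E3 83 88 at offsets 0–2.
U+20B5 → 3-byte form E2 82 B5 at offsets 3–5.
U+75C44 → 4-byte form F1 B5 B1 84 at offsets 6–9.
Offset 8 falls in char 3's range; it's byte 3 of F1 B5 B1 84 = 0xB1.

0xB1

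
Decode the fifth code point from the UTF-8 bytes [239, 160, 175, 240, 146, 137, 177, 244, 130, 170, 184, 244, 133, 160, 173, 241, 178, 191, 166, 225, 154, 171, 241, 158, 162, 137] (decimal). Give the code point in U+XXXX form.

Offset 0: leading byte 0xEF = 11101111 → 3-byte char #1 = EF A0 AF.
Offset 3: leading byte 0xF0 = 11110000 → 4-byte char #2 = F0 92 89 B1.
Offset 7: leading byte 0xF4 = 11110100 → 4-byte char #3 = F4 82 AA B8.
Offset 11: leading byte 0xF4 = 11110100 → 4-byte char #4 = F4 85 A0 AD.
Offset 15: leading byte 0xF1 = 11110001 → 4-byte char #5 = F1 B2 BF A6.
Leading byte 0xF1 = 11110001 matches 11110xxx → 4-byte sequence.
Byte 1: 0xF1 = 11110001, payload 001 (3 bits).
Byte 2: 0xB2 = 10110010 (10xxxxxx ✓), payload 110010.
Byte 3: 0xBF = 10111111 (10xxxxxx ✓), payload 111111.
Byte 4: 0xA6 = 10100110 (10xxxxxx ✓), payload 100110.
Concatenate: 001110010111111100110 = 0x72FE6 (21 bits → U+72FE6).

U+72FE6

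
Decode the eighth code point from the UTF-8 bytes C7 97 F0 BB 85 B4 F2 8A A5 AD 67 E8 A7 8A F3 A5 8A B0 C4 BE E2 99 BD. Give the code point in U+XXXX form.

U+267D

Offset 0: leading byte 0xC7 = 11000111 → 2-byte char #1 = C7 97.
Offset 2: leading byte 0xF0 = 11110000 → 4-byte char #2 = F0 BB 85 B4.
Offset 6: leading byte 0xF2 = 11110010 → 4-byte char #3 = F2 8A A5 AD.
Offset 10: leading byte 0x67 = 01100111 → 1-byte char #4 = 67.
Offset 11: leading byte 0xE8 = 11101000 → 3-byte char #5 = E8 A7 8A.
Offset 14: leading byte 0xF3 = 11110011 → 4-byte char #6 = F3 A5 8A B0.
Offset 18: leading byte 0xC4 = 11000100 → 2-byte char #7 = C4 BE.
Offset 20: leading byte 0xE2 = 11100010 → 3-byte char #8 = E2 99 BD.
Leading byte 0xE2 = 11100010 matches 1110xxxx → 3-byte sequence.
Byte 1: 0xE2 = 11100010, payload 0010 (4 bits).
Byte 2: 0x99 = 10011001 (10xxxxxx ✓), payload 011001.
Byte 3: 0xBD = 10111101 (10xxxxxx ✓), payload 111101.
Concatenate: 0010011001111101 = 0x267D (16 bits → U+267D).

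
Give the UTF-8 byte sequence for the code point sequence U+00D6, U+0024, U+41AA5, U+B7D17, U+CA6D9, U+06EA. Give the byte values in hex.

U+00D6: 2-byte form → C3 96.
U+0024: 1-byte form → 24.
U+41AA5: 4-byte form → F1 81 AA A5.
U+B7D17: 4-byte form → F2 B7 B4 97.
U+CA6D9: 4-byte form → F3 8A 9B 99.
U+06EA: 2-byte form → DB AA.
Concatenated (17 bytes): C3 96 24 F1 81 AA A5 F2 B7 B4 97 F3 8A 9B 99 DB AA.

C3 96 24 F1 81 AA A5 F2 B7 B4 97 F3 8A 9B 99 DB AA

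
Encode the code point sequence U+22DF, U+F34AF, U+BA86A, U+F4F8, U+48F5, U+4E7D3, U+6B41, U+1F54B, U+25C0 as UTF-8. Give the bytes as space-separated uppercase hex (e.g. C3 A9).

E2 8B 9F F3 B3 92 AF F2 BA A1 AA EF 93 B8 E4 A3 B5 F1 8E 9F 93 E6 AD 81 F0 9F 95 8B E2 97 80

U+22DF: 3-byte form → E2 8B 9F.
U+F34AF: 4-byte form → F3 B3 92 AF.
U+BA86A: 4-byte form → F2 BA A1 AA.
U+F4F8: 3-byte form → EF 93 B8.
U+48F5: 3-byte form → E4 A3 B5.
U+4E7D3: 4-byte form → F1 8E 9F 93.
U+6B41: 3-byte form → E6 AD 81.
U+1F54B: 4-byte form → F0 9F 95 8B.
U+25C0: 3-byte form → E2 97 80.
Concatenated (31 bytes): E2 8B 9F F3 B3 92 AF F2 BA A1 AA EF 93 B8 E4 A3 B5 F1 8E 9F 93 E6 AD 81 F0 9F 95 8B E2 97 80.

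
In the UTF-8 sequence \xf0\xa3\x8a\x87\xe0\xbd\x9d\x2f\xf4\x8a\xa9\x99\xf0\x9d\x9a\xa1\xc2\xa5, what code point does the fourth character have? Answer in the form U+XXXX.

Offset 0: leading byte 0xF0 = 11110000 → 4-byte char #1 = F0 A3 8A 87.
Offset 4: leading byte 0xE0 = 11100000 → 3-byte char #2 = E0 BD 9D.
Offset 7: leading byte 0x2F = 00101111 → 1-byte char #3 = 2F.
Offset 8: leading byte 0xF4 = 11110100 → 4-byte char #4 = F4 8A A9 99.
Leading byte 0xF4 = 11110100 matches 11110xxx → 4-byte sequence.
Byte 1: 0xF4 = 11110100, payload 100 (3 bits).
Byte 2: 0x8A = 10001010 (10xxxxxx ✓), payload 001010.
Byte 3: 0xA9 = 10101001 (10xxxxxx ✓), payload 101001.
Byte 4: 0x99 = 10011001 (10xxxxxx ✓), payload 011001.
Concatenate: 100001010101001011001 = 0x10AA59 (21 bits → U+10AA59).

U+10AA59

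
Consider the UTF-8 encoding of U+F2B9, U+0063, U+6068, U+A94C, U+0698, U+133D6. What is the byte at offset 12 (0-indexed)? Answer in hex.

0xF0

U+F2B9 → 3-byte form EF 8A B9 at offsets 0–2.
U+0063 → 1-byte form 63 at offsets 3–3.
U+6068 → 3-byte form E6 81 A8 at offsets 4–6.
U+A94C → 3-byte form EA A5 8C at offsets 7–9.
U+0698 → 2-byte form DA 98 at offsets 10–11.
U+133D6 → 4-byte form F0 93 8F 96 at offsets 12–15.
Offset 12 falls in char 6's range; it's byte 1 of F0 93 8F 96 = 0xF0.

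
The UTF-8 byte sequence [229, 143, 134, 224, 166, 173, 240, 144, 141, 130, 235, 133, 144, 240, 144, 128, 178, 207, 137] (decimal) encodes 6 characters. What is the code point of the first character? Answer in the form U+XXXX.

U+53C6

Offset 0: leading byte 0xE5 = 11100101 → 3-byte char #1 = E5 8F 86.
Leading byte 0xE5 = 11100101 matches 1110xxxx → 3-byte sequence.
Byte 1: 0xE5 = 11100101, payload 0101 (4 bits).
Byte 2: 0x8F = 10001111 (10xxxxxx ✓), payload 001111.
Byte 3: 0x86 = 10000110 (10xxxxxx ✓), payload 000110.
Concatenate: 0101001111000110 = 0x53C6 (16 bits → U+53C6).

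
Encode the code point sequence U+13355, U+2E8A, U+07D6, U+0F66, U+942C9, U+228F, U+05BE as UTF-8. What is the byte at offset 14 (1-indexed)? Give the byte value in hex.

0x94

1-indexed offset 14 is 0-indexed offset 13.
U+13355 → 4-byte form F0 93 8D 95 at offsets 0–3.
U+2E8A → 3-byte form E2 BA 8A at offsets 4–6.
U+07D6 → 2-byte form DF 96 at offsets 7–8.
U+0F66 → 3-byte form E0 BD A6 at offsets 9–11.
U+942C9 → 4-byte form F2 94 8B 89 at offsets 12–15.
Offset 13 falls in char 5's range; it's byte 2 of F2 94 8B 89 = 0x94.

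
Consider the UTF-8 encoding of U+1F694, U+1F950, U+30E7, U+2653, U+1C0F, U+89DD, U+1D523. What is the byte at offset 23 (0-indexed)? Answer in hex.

0xA3

U+1F694 → 4-byte form F0 9F 9A 94 at offsets 0–3.
U+1F950 → 4-byte form F0 9F A5 90 at offsets 4–7.
U+30E7 → 3-byte form E3 83 A7 at offsets 8–10.
U+2653 → 3-byte form E2 99 93 at offsets 11–13.
U+1C0F → 3-byte form E1 B0 8F at offsets 14–16.
U+89DD → 3-byte form E8 A7 9D at offsets 17–19.
U+1D523 → 4-byte form F0 9D 94 A3 at offsets 20–23.
Offset 23 falls in char 7's range; it's byte 4 of F0 9D 94 A3 = 0xA3.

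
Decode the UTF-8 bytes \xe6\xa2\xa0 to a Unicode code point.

Leading byte 0xE6 = 11100110 matches 1110xxxx → 3-byte sequence.
Byte 1: 0xE6 = 11100110, payload 0110 (4 bits).
Byte 2: 0xA2 = 10100010 (10xxxxxx ✓), payload 100010.
Byte 3: 0xA0 = 10100000 (10xxxxxx ✓), payload 100000.
Concatenate: 0110100010100000 = 0x68A0 (16 bits → U+68A0).

U+68A0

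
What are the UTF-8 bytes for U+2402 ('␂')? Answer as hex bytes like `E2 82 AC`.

U+2402 = 0x2402 = 9218 decimal. In range U+0800–U+FFFF → 3-byte form: 1110xxxx 10xxxxxx 10xxxxxx.
Binary (16 bits): 0010010000000010.
Split 4+6+6: 0010 | 010000 | 000010.
Byte 1: 11100010 = 0xE2.
Byte 2: 10010000 = 0x90.
Byte 3: 10000010 = 0x82.

E2 90 82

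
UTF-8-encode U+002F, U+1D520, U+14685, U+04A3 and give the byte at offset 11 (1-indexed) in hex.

0xA3

1-indexed offset 11 is 0-indexed offset 10.
U+002F → 1-byte form 2F at offsets 0–0.
U+1D520 → 4-byte form F0 9D 94 A0 at offsets 1–4.
U+14685 → 4-byte form F0 94 9A 85 at offsets 5–8.
U+04A3 → 2-byte form D2 A3 at offsets 9–10.
Offset 10 falls in char 4's range; it's byte 2 of D2 A3 = 0xA3.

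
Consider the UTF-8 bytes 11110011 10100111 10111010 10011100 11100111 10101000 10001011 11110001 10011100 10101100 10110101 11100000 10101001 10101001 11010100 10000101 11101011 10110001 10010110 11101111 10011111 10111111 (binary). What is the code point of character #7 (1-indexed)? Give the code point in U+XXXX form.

Offset 0: leading byte 0xF3 = 11110011 → 4-byte char #1 = F3 A7 BA 9C.
Offset 4: leading byte 0xE7 = 11100111 → 3-byte char #2 = E7 A8 8B.
Offset 7: leading byte 0xF1 = 11110001 → 4-byte char #3 = F1 9C AC B5.
Offset 11: leading byte 0xE0 = 11100000 → 3-byte char #4 = E0 A9 A9.
Offset 14: leading byte 0xD4 = 11010100 → 2-byte char #5 = D4 85.
Offset 16: leading byte 0xEB = 11101011 → 3-byte char #6 = EB B1 96.
Offset 19: leading byte 0xEF = 11101111 → 3-byte char #7 = EF 9F BF.
Leading byte 0xEF = 11101111 matches 1110xxxx → 3-byte sequence.
Byte 1: 0xEF = 11101111, payload 1111 (4 bits).
Byte 2: 0x9F = 10011111 (10xxxxxx ✓), payload 011111.
Byte 3: 0xBF = 10111111 (10xxxxxx ✓), payload 111111.
Concatenate: 1111011111111111 = 0xF7FF (16 bits → U+F7FF).

U+F7FF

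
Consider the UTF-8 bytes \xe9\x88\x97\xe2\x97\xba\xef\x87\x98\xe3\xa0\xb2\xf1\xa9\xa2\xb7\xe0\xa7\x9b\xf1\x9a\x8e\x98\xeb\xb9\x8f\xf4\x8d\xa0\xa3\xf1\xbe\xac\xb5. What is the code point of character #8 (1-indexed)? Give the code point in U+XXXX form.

Offset 0: leading byte 0xE9 = 11101001 → 3-byte char #1 = E9 88 97.
Offset 3: leading byte 0xE2 = 11100010 → 3-byte char #2 = E2 97 BA.
Offset 6: leading byte 0xEF = 11101111 → 3-byte char #3 = EF 87 98.
Offset 9: leading byte 0xE3 = 11100011 → 3-byte char #4 = E3 A0 B2.
Offset 12: leading byte 0xF1 = 11110001 → 4-byte char #5 = F1 A9 A2 B7.
Offset 16: leading byte 0xE0 = 11100000 → 3-byte char #6 = E0 A7 9B.
Offset 19: leading byte 0xF1 = 11110001 → 4-byte char #7 = F1 9A 8E 98.
Offset 23: leading byte 0xEB = 11101011 → 3-byte char #8 = EB B9 8F.
Leading byte 0xEB = 11101011 matches 1110xxxx → 3-byte sequence.
Byte 1: 0xEB = 11101011, payload 1011 (4 bits).
Byte 2: 0xB9 = 10111001 (10xxxxxx ✓), payload 111001.
Byte 3: 0x8F = 10001111 (10xxxxxx ✓), payload 001111.
Concatenate: 1011111001001111 = 0xBE4F (16 bits → U+BE4F).

U+BE4F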